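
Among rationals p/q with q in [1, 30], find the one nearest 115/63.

42/23

Expand x = 115/63 as a continued fraction with the Euclidean algorithm:
  115 = 1*63 + 52, so a_0 = 1.
  63 = 1*52 + 11, so a_1 = 1.
  52 = 4*11 + 8, so a_2 = 4.
  11 = 1*8 + 3, so a_3 = 1.
  8 = 2*3 + 2, so a_4 = 2.
  3 = 1*2 + 1, so a_5 = 1.
  2 = 2*1 + 0, so a_6 = 2.
so x = [1; 1, 4, 1, 2, 1, 2].
Convergents (p_i = a_i*p_{i-1} + p_{i-2}, q_i = a_i*q_{i-1} + q_{i-2} with p_{-2}=0, p_{-1}=1, q_{-2}=1, q_{-1}=0), until the denominator exceeds 30:
  i=0: a_0=1, p_0 = 1*1 + 0 = 1, q_0 = 1*0 + 1 = 1.
  i=1: a_1=1, p_1 = 1*1 + 1 = 2, q_1 = 1*1 + 0 = 1.
  i=2: a_2=4, p_2 = 4*2 + 1 = 9, q_2 = 4*1 + 1 = 5.
  i=3: a_3=1, p_3 = 1*9 + 2 = 11, q_3 = 1*5 + 1 = 6.
  i=4: a_4=2, p_4 = 2*11 + 9 = 31, q_4 = 2*6 + 5 = 17.
  i=5: a_5=1, p_5 = 1*31 + 11 = 42, q_5 = 1*17 + 6 = 23.
  i=6: a_6=2, p_6 = 2*42 + 31 = 115, q_6 = 2*23 + 17 = 63.
q_6 = 63 > 30, so the last convergent with denominator <= 30 is p_5/q_5 = 42/23.
The closest fraction with denominator <= 30 is either p_5/q_5 or the intermediate fraction (k*p_5 + p_4)/(k*q_5 + q_4) with the largest k >= 1 whose denominator stays <= 30; these approach x as k grows, and every other convergent or intermediate fraction in range is farther away.
Largest k: floor((30 - q_4)/q_5) = floor((30 - 17)/23) = 0.
Since k = 0, no intermediate fraction beyond p_5/q_5 has denominator <= 30, so the convergent 42/23 is the closest (its error is |115*23 - 42*63|/(63*23) = 1/1449).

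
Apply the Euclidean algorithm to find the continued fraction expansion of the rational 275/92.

[2; 1, 91]

Run the Euclidean algorithm on 275 and 92; the successive quotients are the partial quotients a_0, a_1, ... (each step inverts the fractional part left over by the previous one):
  275 = 2*92 + 91, so a_0 = 2.
  92 = 1*91 + 1, so a_1 = 1.
  91 = 91*1 + 0, so a_2 = 91.
The remainder reaches 0 after 3 divisions, so the expansion has 3 partial quotients, read off in order.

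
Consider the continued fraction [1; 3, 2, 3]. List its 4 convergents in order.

1/1, 4/3, 9/7, 31/24

Using the convergent recurrence p_i = a_i*p_{i-1} + p_{i-2}, q_i = a_i*q_{i-1} + q_{i-2} with p_{-2}=0, p_{-1}=1, q_{-2}=1, q_{-1}=0:
  i=0: a_0=1, p_0 = 1*1 + 0 = 1, q_0 = 1*0 + 1 = 1.
  i=1: a_1=3, p_1 = 3*1 + 1 = 4, q_1 = 3*1 + 0 = 3.
  i=2: a_2=2, p_2 = 2*4 + 1 = 9, q_2 = 2*3 + 1 = 7.
  i=3: a_3=3, p_3 = 3*9 + 4 = 31, q_3 = 3*7 + 3 = 24.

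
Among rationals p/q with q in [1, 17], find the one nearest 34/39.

7/8

Expand x = 34/39 as a continued fraction with the Euclidean algorithm:
  34 = 0*39 + 34, so a_0 = 0.
  39 = 1*34 + 5, so a_1 = 1.
  34 = 6*5 + 4, so a_2 = 6.
  5 = 1*4 + 1, so a_3 = 1.
  4 = 4*1 + 0, so a_4 = 4.
so x = [0; 1, 6, 1, 4].
Convergents (p_i = a_i*p_{i-1} + p_{i-2}, q_i = a_i*q_{i-1} + q_{i-2} with p_{-2}=0, p_{-1}=1, q_{-2}=1, q_{-1}=0), until the denominator exceeds 17:
  i=0: a_0=0, p_0 = 0*1 + 0 = 0, q_0 = 0*0 + 1 = 1.
  i=1: a_1=1, p_1 = 1*0 + 1 = 1, q_1 = 1*1 + 0 = 1.
  i=2: a_2=6, p_2 = 6*1 + 0 = 6, q_2 = 6*1 + 1 = 7.
  i=3: a_3=1, p_3 = 1*6 + 1 = 7, q_3 = 1*7 + 1 = 8.
  i=4: a_4=4, p_4 = 4*7 + 6 = 34, q_4 = 4*8 + 7 = 39.
q_4 = 39 > 17, so the last convergent with denominator <= 17 is p_3/q_3 = 7/8.
The closest fraction with denominator <= 17 is either p_3/q_3 or the intermediate fraction (k*p_3 + p_2)/(k*q_3 + q_2) with the largest k >= 1 whose denominator stays <= 17; these approach x as k grows, and every other convergent or intermediate fraction in range is farther away.
Largest k: floor((17 - q_2)/q_3) = floor((17 - 7)/8) = 1.
That gives (1*7 + 6)/(1*8 + 7) = 13/15.
Compare the errors: |x - 7/8| = |34*8 - 7*39|/(39*8) = 1/312, and |x - 13/15| = |34*15 - 13*39|/(39*15) = 3/585.
Cross-multiplying, 1*585 = 585 < 936 = 3*312, so 1/312 is smaller: the convergent 7/8 is closer to x than 13/15.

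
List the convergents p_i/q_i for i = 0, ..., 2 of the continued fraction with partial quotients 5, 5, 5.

Using the convergent recurrence p_i = a_i*p_{i-1} + p_{i-2}, q_i = a_i*q_{i-1} + q_{i-2} with p_{-2}=0, p_{-1}=1, q_{-2}=1, q_{-1}=0:
  i=0: a_0=5, p_0 = 5*1 + 0 = 5, q_0 = 5*0 + 1 = 1.
  i=1: a_1=5, p_1 = 5*5 + 1 = 26, q_1 = 5*1 + 0 = 5.
  i=2: a_2=5, p_2 = 5*26 + 5 = 135, q_2 = 5*5 + 1 = 26.

5/1, 26/5, 135/26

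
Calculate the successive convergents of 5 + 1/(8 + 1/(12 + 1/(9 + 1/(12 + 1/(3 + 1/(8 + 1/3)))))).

5/1, 41/8, 497/97, 4514/881, 54665/10669, 168509/32888, 1402737/273773, 4376720/854207

Using the convergent recurrence p_i = a_i*p_{i-1} + p_{i-2}, q_i = a_i*q_{i-1} + q_{i-2} with p_{-2}=0, p_{-1}=1, q_{-2}=1, q_{-1}=0:
  i=0: a_0=5, p_0 = 5*1 + 0 = 5, q_0 = 5*0 + 1 = 1.
  i=1: a_1=8, p_1 = 8*5 + 1 = 41, q_1 = 8*1 + 0 = 8.
  i=2: a_2=12, p_2 = 12*41 + 5 = 497, q_2 = 12*8 + 1 = 97.
  i=3: a_3=9, p_3 = 9*497 + 41 = 4514, q_3 = 9*97 + 8 = 881.
  i=4: a_4=12, p_4 = 12*4514 + 497 = 54665, q_4 = 12*881 + 97 = 10669.
  i=5: a_5=3, p_5 = 3*54665 + 4514 = 168509, q_5 = 3*10669 + 881 = 32888.
  i=6: a_6=8, p_6 = 8*168509 + 54665 = 1402737, q_6 = 8*32888 + 10669 = 273773.
  i=7: a_7=3, p_7 = 3*1402737 + 168509 = 4376720, q_7 = 3*273773 + 32888 = 854207.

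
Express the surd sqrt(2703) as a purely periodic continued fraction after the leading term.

Write x_i = (sqrt(2703) + m_i)/d_i with (m_0, d_0) = (0, 1). a_0 = floor(sqrt(2703)) = 51, since 51^2 = 2601 <= 2703 < 2704 = 52^2.
Iterate m_{i+1} = d_i*a_i - m_i, d_{i+1} = (2703 - m_{i+1}^2)/d_i, a_{i+1} = floor((a_0 + m_{i+1})/d_{i+1}):
  m_1 = 1*51 - 0 = 51, d_1 = (2703 - 51^2)/1 = 102/1 = 102, a_1 = floor((51 + 51)/102) = 1.
  m_2 = 102*1 - 51 = 51, d_2 = (2703 - 51^2)/102 = 102/102 = 1, a_2 = floor((51 + 51)/1) = 102.
  m_3 = 1*102 - 51 = 51, d_3 = (2703 - 51^2)/1 = 102/1 = 102: (m_3, d_3) = (m_1, d_1) = (51, 102), so from here the quotients repeat a_1, a_2; the period length is 2.
Hence the expansion of sqrt(2703) is a_0 = 51 followed by the repeating block 1, 102 (period 2).

[51; (1, 102)]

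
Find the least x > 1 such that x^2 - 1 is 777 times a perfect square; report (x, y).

First expand sqrt(777) as a continued fraction. With x_i = (sqrt(777) + m_i)/d_i and (m_0, d_0) = (0, 1): a_0 = floor(sqrt(777)) = 27, since 27^2 = 729 <= 777 < 784 = 28^2.
Iterate m_{i+1} = d_i*a_i - m_i, d_{i+1} = (777 - m_{i+1}^2)/d_i, a_{i+1} = floor((a_0 + m_{i+1})/d_{i+1}):
  m_1 = 1*27 - 0 = 27, d_1 = (777 - 27^2)/1 = 48/1 = 48, a_1 = floor((27 + 27)/48) = 1.
  m_2 = 48*1 - 27 = 21, d_2 = (777 - 21^2)/48 = 336/48 = 7, a_2 = floor((27 + 21)/7) = 6.
  m_3 = 7*6 - 21 = 21, d_3 = (777 - 21^2)/7 = 336/7 = 48, a_3 = floor((27 + 21)/48) = 1.
  m_4 = 48*1 - 21 = 27, d_4 = (777 - 27^2)/48 = 48/48 = 1, a_4 = floor((27 + 27)/1) = 54.
  m_5 = 1*54 - 27 = 27, d_5 = (777 - 27^2)/1 = 48/1 = 48: (m_5, d_5) = (m_1, d_1) = (27, 48), so from here the quotients repeat a_1, ..., a_4; the period length is 4.
So sqrt(777) = [27; (1, 6, 1, 54)] with period length k = 4.
k is even, so the fundamental solution of x^2 - 777y^2 = 1 is (p_{k-1}, q_{k-1}) = (p_3, q_3); compute convergents through index 3.
Convergents (p_i = a_i*p_{i-1} + p_{i-2}, q_i = a_i*q_{i-1} + q_{i-2} with p_{-2}=0, p_{-1}=1, q_{-2}=1, q_{-1}=0):
  i=0: a_0=27, p_0 = 27*1 + 0 = 27, q_0 = 27*0 + 1 = 1.
  i=1: a_1=1, p_1 = 1*27 + 1 = 28, q_1 = 1*1 + 0 = 1.
  i=2: a_2=6, p_2 = 6*28 + 27 = 195, q_2 = 6*1 + 1 = 7.
  i=3: a_3=1, p_3 = 1*195 + 28 = 223, q_3 = 1*7 + 1 = 8.
Check: 223^2 - 777*8^2 = 49729 - 49728 = 1, so (x, y) = (223, 8) solves the equation, and by the theorem it is the least positive solution.

(x, y) = (223, 8)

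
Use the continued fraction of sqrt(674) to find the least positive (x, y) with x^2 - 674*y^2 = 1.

First expand sqrt(674) as a continued fraction. With x_i = (sqrt(674) + m_i)/d_i and (m_0, d_0) = (0, 1): a_0 = floor(sqrt(674)) = 25, since 25^2 = 625 <= 674 < 676 = 26^2.
Iterate m_{i+1} = d_i*a_i - m_i, d_{i+1} = (674 - m_{i+1}^2)/d_i, a_{i+1} = floor((a_0 + m_{i+1})/d_{i+1}):
  m_1 = 1*25 - 0 = 25, d_1 = (674 - 25^2)/1 = 49/1 = 49, a_1 = floor((25 + 25)/49) = 1.
  m_2 = 49*1 - 25 = 24, d_2 = (674 - 24^2)/49 = 98/49 = 2, a_2 = floor((25 + 24)/2) = 24.
  m_3 = 2*24 - 24 = 24, d_3 = (674 - 24^2)/2 = 98/2 = 49, a_3 = floor((25 + 24)/49) = 1.
  m_4 = 49*1 - 24 = 25, d_4 = (674 - 25^2)/49 = 49/49 = 1, a_4 = floor((25 + 25)/1) = 50.
  m_5 = 1*50 - 25 = 25, d_5 = (674 - 25^2)/1 = 49/1 = 49: (m_5, d_5) = (m_1, d_1) = (25, 49), so from here the quotients repeat a_1, ..., a_4; the period length is 4.
So sqrt(674) = [25; (1, 24, 1, 50)] with period length k = 4.
k is even, so the fundamental solution of x^2 - 674y^2 = 1 is (p_{k-1}, q_{k-1}) = (p_3, q_3); compute convergents through index 3.
Convergents (p_i = a_i*p_{i-1} + p_{i-2}, q_i = a_i*q_{i-1} + q_{i-2} with p_{-2}=0, p_{-1}=1, q_{-2}=1, q_{-1}=0):
  i=0: a_0=25, p_0 = 25*1 + 0 = 25, q_0 = 25*0 + 1 = 1.
  i=1: a_1=1, p_1 = 1*25 + 1 = 26, q_1 = 1*1 + 0 = 1.
  i=2: a_2=24, p_2 = 24*26 + 25 = 649, q_2 = 24*1 + 1 = 25.
  i=3: a_3=1, p_3 = 1*649 + 26 = 675, q_3 = 1*25 + 1 = 26.
Check: 675^2 - 674*26^2 = 455625 - 455624 = 1, so (x, y) = (675, 26) solves the equation, and by the theorem it is the least positive solution.

(x, y) = (675, 26)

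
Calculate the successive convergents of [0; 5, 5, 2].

0/1, 1/5, 5/26, 11/57

Using the convergent recurrence p_i = a_i*p_{i-1} + p_{i-2}, q_i = a_i*q_{i-1} + q_{i-2} with p_{-2}=0, p_{-1}=1, q_{-2}=1, q_{-1}=0:
  i=0: a_0=0, p_0 = 0*1 + 0 = 0, q_0 = 0*0 + 1 = 1.
  i=1: a_1=5, p_1 = 5*0 + 1 = 1, q_1 = 5*1 + 0 = 5.
  i=2: a_2=5, p_2 = 5*1 + 0 = 5, q_2 = 5*5 + 1 = 26.
  i=3: a_3=2, p_3 = 2*5 + 1 = 11, q_3 = 2*26 + 5 = 57.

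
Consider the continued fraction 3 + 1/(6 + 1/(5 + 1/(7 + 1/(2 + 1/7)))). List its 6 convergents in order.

Using the convergent recurrence p_i = a_i*p_{i-1} + p_{i-2}, q_i = a_i*q_{i-1} + q_{i-2} with p_{-2}=0, p_{-1}=1, q_{-2}=1, q_{-1}=0:
  i=0: a_0=3, p_0 = 3*1 + 0 = 3, q_0 = 3*0 + 1 = 1.
  i=1: a_1=6, p_1 = 6*3 + 1 = 19, q_1 = 6*1 + 0 = 6.
  i=2: a_2=5, p_2 = 5*19 + 3 = 98, q_2 = 5*6 + 1 = 31.
  i=3: a_3=7, p_3 = 7*98 + 19 = 705, q_3 = 7*31 + 6 = 223.
  i=4: a_4=2, p_4 = 2*705 + 98 = 1508, q_4 = 2*223 + 31 = 477.
  i=5: a_5=7, p_5 = 7*1508 + 705 = 11261, q_5 = 7*477 + 223 = 3562.

3/1, 19/6, 98/31, 705/223, 1508/477, 11261/3562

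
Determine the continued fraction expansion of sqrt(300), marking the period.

[17; (3, 8, 3, 34)]

Write x_i = (sqrt(300) + m_i)/d_i with (m_0, d_0) = (0, 1). a_0 = floor(sqrt(300)) = 17, since 17^2 = 289 <= 300 < 324 = 18^2.
Iterate m_{i+1} = d_i*a_i - m_i, d_{i+1} = (300 - m_{i+1}^2)/d_i, a_{i+1} = floor((a_0 + m_{i+1})/d_{i+1}):
  m_1 = 1*17 - 0 = 17, d_1 = (300 - 17^2)/1 = 11/1 = 11, a_1 = floor((17 + 17)/11) = 3.
  m_2 = 11*3 - 17 = 16, d_2 = (300 - 16^2)/11 = 44/11 = 4, a_2 = floor((17 + 16)/4) = 8.
  m_3 = 4*8 - 16 = 16, d_3 = (300 - 16^2)/4 = 44/4 = 11, a_3 = floor((17 + 16)/11) = 3.
  m_4 = 11*3 - 16 = 17, d_4 = (300 - 17^2)/11 = 11/11 = 1, a_4 = floor((17 + 17)/1) = 34.
  m_5 = 1*34 - 17 = 17, d_5 = (300 - 17^2)/1 = 11/1 = 11: (m_5, d_5) = (m_1, d_1) = (17, 11), so from here the quotients repeat a_1, ..., a_4; the period length is 4.
Hence the expansion of sqrt(300) is a_0 = 17 followed by the repeating block 3, 8, 3, 34 (period 4).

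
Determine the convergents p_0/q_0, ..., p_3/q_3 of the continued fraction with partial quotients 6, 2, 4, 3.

6/1, 13/2, 58/9, 187/29

Using the convergent recurrence p_i = a_i*p_{i-1} + p_{i-2}, q_i = a_i*q_{i-1} + q_{i-2} with p_{-2}=0, p_{-1}=1, q_{-2}=1, q_{-1}=0:
  i=0: a_0=6, p_0 = 6*1 + 0 = 6, q_0 = 6*0 + 1 = 1.
  i=1: a_1=2, p_1 = 2*6 + 1 = 13, q_1 = 2*1 + 0 = 2.
  i=2: a_2=4, p_2 = 4*13 + 6 = 58, q_2 = 4*2 + 1 = 9.
  i=3: a_3=3, p_3 = 3*58 + 13 = 187, q_3 = 3*9 + 2 = 29.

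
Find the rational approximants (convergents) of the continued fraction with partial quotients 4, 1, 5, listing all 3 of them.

4/1, 5/1, 29/6

Using the convergent recurrence p_i = a_i*p_{i-1} + p_{i-2}, q_i = a_i*q_{i-1} + q_{i-2} with p_{-2}=0, p_{-1}=1, q_{-2}=1, q_{-1}=0:
  i=0: a_0=4, p_0 = 4*1 + 0 = 4, q_0 = 4*0 + 1 = 1.
  i=1: a_1=1, p_1 = 1*4 + 1 = 5, q_1 = 1*1 + 0 = 1.
  i=2: a_2=5, p_2 = 5*5 + 4 = 29, q_2 = 5*1 + 1 = 6.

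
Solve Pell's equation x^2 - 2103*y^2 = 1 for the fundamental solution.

(x, y) = (34348, 749)

First expand sqrt(2103) as a continued fraction. With x_i = (sqrt(2103) + m_i)/d_i and (m_0, d_0) = (0, 1): a_0 = floor(sqrt(2103)) = 45, since 45^2 = 2025 <= 2103 < 2116 = 46^2.
Iterate m_{i+1} = d_i*a_i - m_i, d_{i+1} = (2103 - m_{i+1}^2)/d_i, a_{i+1} = floor((a_0 + m_{i+1})/d_{i+1}):
  m_1 = 1*45 - 0 = 45, d_1 = (2103 - 45^2)/1 = 78/1 = 78, a_1 = floor((45 + 45)/78) = 1.
  m_2 = 78*1 - 45 = 33, d_2 = (2103 - 33^2)/78 = 1014/78 = 13, a_2 = floor((45 + 33)/13) = 6.
  m_3 = 13*6 - 33 = 45, d_3 = (2103 - 45^2)/13 = 78/13 = 6, a_3 = floor((45 + 45)/6) = 15.
  m_4 = 6*15 - 45 = 45, d_4 = (2103 - 45^2)/6 = 78/6 = 13, a_4 = floor((45 + 45)/13) = 6.
  m_5 = 13*6 - 45 = 33, d_5 = (2103 - 33^2)/13 = 1014/13 = 78, a_5 = floor((45 + 33)/78) = 1.
  m_6 = 78*1 - 33 = 45, d_6 = (2103 - 45^2)/78 = 78/78 = 1, a_6 = floor((45 + 45)/1) = 90.
  m_7 = 1*90 - 45 = 45, d_7 = (2103 - 45^2)/1 = 78/1 = 78: (m_7, d_7) = (m_1, d_1) = (45, 78), so from here the quotients repeat a_1, ..., a_6; the period length is 6.
So sqrt(2103) = [45; (1, 6, 15, 6, 1, 90)] with period length k = 6.
k is even, so the fundamental solution of x^2 - 2103y^2 = 1 is (p_{k-1}, q_{k-1}) = (p_5, q_5); compute convergents through index 5.
Convergents (p_i = a_i*p_{i-1} + p_{i-2}, q_i = a_i*q_{i-1} + q_{i-2} with p_{-2}=0, p_{-1}=1, q_{-2}=1, q_{-1}=0):
  i=0: a_0=45, p_0 = 45*1 + 0 = 45, q_0 = 45*0 + 1 = 1.
  i=1: a_1=1, p_1 = 1*45 + 1 = 46, q_1 = 1*1 + 0 = 1.
  i=2: a_2=6, p_2 = 6*46 + 45 = 321, q_2 = 6*1 + 1 = 7.
  i=3: a_3=15, p_3 = 15*321 + 46 = 4861, q_3 = 15*7 + 1 = 106.
  i=4: a_4=6, p_4 = 6*4861 + 321 = 29487, q_4 = 6*106 + 7 = 643.
  i=5: a_5=1, p_5 = 1*29487 + 4861 = 34348, q_5 = 1*643 + 106 = 749.
Check: 34348^2 - 2103*749^2 = 1179785104 - 1179785103 = 1, so (x, y) = (34348, 749) solves the equation, and by the theorem it is the least positive solution.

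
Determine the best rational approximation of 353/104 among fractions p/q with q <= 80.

Expand x = 353/104 as a continued fraction with the Euclidean algorithm:
  353 = 3*104 + 41, so a_0 = 3.
  104 = 2*41 + 22, so a_1 = 2.
  41 = 1*22 + 19, so a_2 = 1.
  22 = 1*19 + 3, so a_3 = 1.
  19 = 6*3 + 1, so a_4 = 6.
  3 = 3*1 + 0, so a_5 = 3.
so x = [3; 2, 1, 1, 6, 3].
Convergents (p_i = a_i*p_{i-1} + p_{i-2}, q_i = a_i*q_{i-1} + q_{i-2} with p_{-2}=0, p_{-1}=1, q_{-2}=1, q_{-1}=0), until the denominator exceeds 80:
  i=0: a_0=3, p_0 = 3*1 + 0 = 3, q_0 = 3*0 + 1 = 1.
  i=1: a_1=2, p_1 = 2*3 + 1 = 7, q_1 = 2*1 + 0 = 2.
  i=2: a_2=1, p_2 = 1*7 + 3 = 10, q_2 = 1*2 + 1 = 3.
  i=3: a_3=1, p_3 = 1*10 + 7 = 17, q_3 = 1*3 + 2 = 5.
  i=4: a_4=6, p_4 = 6*17 + 10 = 112, q_4 = 6*5 + 3 = 33.
  i=5: a_5=3, p_5 = 3*112 + 17 = 353, q_5 = 3*33 + 5 = 104.
q_5 = 104 > 80, so the last convergent with denominator <= 80 is p_4/q_4 = 112/33.
The closest fraction with denominator <= 80 is either p_4/q_4 or the intermediate fraction (k*p_4 + p_3)/(k*q_4 + q_3) with the largest k >= 1 whose denominator stays <= 80; these approach x as k grows, and every other convergent or intermediate fraction in range is farther away.
Largest k: floor((80 - q_3)/q_4) = floor((80 - 5)/33) = 2.
That gives (2*112 + 17)/(2*33 + 5) = 241/71.
Compare the errors: |x - 112/33| = |353*33 - 112*104|/(104*33) = 1/3432, and |x - 241/71| = |353*71 - 241*104|/(104*71) = 1/7384.
Cross-multiplying, 1*3432 = 3432 < 7384 = 1*7384, so 1/7384 is smaller: the intermediate fraction 241/71 is closer to x than 112/33.

241/71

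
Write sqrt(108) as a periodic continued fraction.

[10; (2, 1, 1, 4, 1, 1, 2, 20)]

Write x_i = (sqrt(108) + m_i)/d_i with (m_0, d_0) = (0, 1). a_0 = floor(sqrt(108)) = 10, since 10^2 = 100 <= 108 < 121 = 11^2.
Iterate m_{i+1} = d_i*a_i - m_i, d_{i+1} = (108 - m_{i+1}^2)/d_i, a_{i+1} = floor((a_0 + m_{i+1})/d_{i+1}):
  m_1 = 1*10 - 0 = 10, d_1 = (108 - 10^2)/1 = 8/1 = 8, a_1 = floor((10 + 10)/8) = 2.
  m_2 = 8*2 - 10 = 6, d_2 = (108 - 6^2)/8 = 72/8 = 9, a_2 = floor((10 + 6)/9) = 1.
  m_3 = 9*1 - 6 = 3, d_3 = (108 - 3^2)/9 = 99/9 = 11, a_3 = floor((10 + 3)/11) = 1.
  m_4 = 11*1 - 3 = 8, d_4 = (108 - 8^2)/11 = 44/11 = 4, a_4 = floor((10 + 8)/4) = 4.
  m_5 = 4*4 - 8 = 8, d_5 = (108 - 8^2)/4 = 44/4 = 11, a_5 = floor((10 + 8)/11) = 1.
  m_6 = 11*1 - 8 = 3, d_6 = (108 - 3^2)/11 = 99/11 = 9, a_6 = floor((10 + 3)/9) = 1.
  m_7 = 9*1 - 3 = 6, d_7 = (108 - 6^2)/9 = 72/9 = 8, a_7 = floor((10 + 6)/8) = 2.
  m_8 = 8*2 - 6 = 10, d_8 = (108 - 10^2)/8 = 8/8 = 1, a_8 = floor((10 + 10)/1) = 20.
  m_9 = 1*20 - 10 = 10, d_9 = (108 - 10^2)/1 = 8/1 = 8: (m_9, d_9) = (m_1, d_1) = (10, 8), so from here the quotients repeat a_1, ..., a_8; the period length is 8.
Hence the expansion of sqrt(108) is a_0 = 10 followed by the repeating block 2, 1, 1, 4, 1, 1, 2, 20 (period 8).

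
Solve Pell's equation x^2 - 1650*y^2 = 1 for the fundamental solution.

First expand sqrt(1650) as a continued fraction. With x_i = (sqrt(1650) + m_i)/d_i and (m_0, d_0) = (0, 1): a_0 = floor(sqrt(1650)) = 40, since 40^2 = 1600 <= 1650 < 1681 = 41^2.
Iterate m_{i+1} = d_i*a_i - m_i, d_{i+1} = (1650 - m_{i+1}^2)/d_i, a_{i+1} = floor((a_0 + m_{i+1})/d_{i+1}):
  m_1 = 1*40 - 0 = 40, d_1 = (1650 - 40^2)/1 = 50/1 = 50, a_1 = floor((40 + 40)/50) = 1.
  m_2 = 50*1 - 40 = 10, d_2 = (1650 - 10^2)/50 = 1550/50 = 31, a_2 = floor((40 + 10)/31) = 1.
  m_3 = 31*1 - 10 = 21, d_3 = (1650 - 21^2)/31 = 1209/31 = 39, a_3 = floor((40 + 21)/39) = 1.
  m_4 = 39*1 - 21 = 18, d_4 = (1650 - 18^2)/39 = 1326/39 = 34, a_4 = floor((40 + 18)/34) = 1.
  m_5 = 34*1 - 18 = 16, d_5 = (1650 - 16^2)/34 = 1394/34 = 41, a_5 = floor((40 + 16)/41) = 1.
  m_6 = 41*1 - 16 = 25, d_6 = (1650 - 25^2)/41 = 1025/41 = 25, a_6 = floor((40 + 25)/25) = 2.
  m_7 = 25*2 - 25 = 25, d_7 = (1650 - 25^2)/25 = 1025/25 = 41, a_7 = floor((40 + 25)/41) = 1.
  m_8 = 41*1 - 25 = 16, d_8 = (1650 - 16^2)/41 = 1394/41 = 34, a_8 = floor((40 + 16)/34) = 1.
  m_9 = 34*1 - 16 = 18, d_9 = (1650 - 18^2)/34 = 1326/34 = 39, a_9 = floor((40 + 18)/39) = 1.
  m_10 = 39*1 - 18 = 21, d_10 = (1650 - 21^2)/39 = 1209/39 = 31, a_10 = floor((40 + 21)/31) = 1.
  m_11 = 31*1 - 21 = 10, d_11 = (1650 - 10^2)/31 = 1550/31 = 50, a_11 = floor((40 + 10)/50) = 1.
  m_12 = 50*1 - 10 = 40, d_12 = (1650 - 40^2)/50 = 50/50 = 1, a_12 = floor((40 + 40)/1) = 80.
  m_13 = 1*80 - 40 = 40, d_13 = (1650 - 40^2)/1 = 50/1 = 50: (m_13, d_13) = (m_1, d_1) = (40, 50), so from here the quotients repeat a_1, ..., a_12; the period length is 12.
So sqrt(1650) = [40; (1, 1, 1, 1, 1, 2, 1, 1, 1, 1, 1, 80)] with period length k = 12.
k is even, so the fundamental solution of x^2 - 1650y^2 = 1 is (p_{k-1}, q_{k-1}) = (p_11, q_11); compute convergents through index 11.
Convergents (p_i = a_i*p_{i-1} + p_{i-2}, q_i = a_i*q_{i-1} + q_{i-2} with p_{-2}=0, p_{-1}=1, q_{-2}=1, q_{-1}=0):
  i=0: a_0=40, p_0 = 40*1 + 0 = 40, q_0 = 40*0 + 1 = 1.
  i=1: a_1=1, p_1 = 1*40 + 1 = 41, q_1 = 1*1 + 0 = 1.
  i=2: a_2=1, p_2 = 1*41 + 40 = 81, q_2 = 1*1 + 1 = 2.
  i=3: a_3=1, p_3 = 1*81 + 41 = 122, q_3 = 1*2 + 1 = 3.
  i=4: a_4=1, p_4 = 1*122 + 81 = 203, q_4 = 1*3 + 2 = 5.
  i=5: a_5=1, p_5 = 1*203 + 122 = 325, q_5 = 1*5 + 3 = 8.
  i=6: a_6=2, p_6 = 2*325 + 203 = 853, q_6 = 2*8 + 5 = 21.
  i=7: a_7=1, p_7 = 1*853 + 325 = 1178, q_7 = 1*21 + 8 = 29.
  i=8: a_8=1, p_8 = 1*1178 + 853 = 2031, q_8 = 1*29 + 21 = 50.
  i=9: a_9=1, p_9 = 1*2031 + 1178 = 3209, q_9 = 1*50 + 29 = 79.
  i=10: a_10=1, p_10 = 1*3209 + 2031 = 5240, q_10 = 1*79 + 50 = 129.
  i=11: a_11=1, p_11 = 1*5240 + 3209 = 8449, q_11 = 1*129 + 79 = 208.
Check: 8449^2 - 1650*208^2 = 71385601 - 71385600 = 1, so (x, y) = (8449, 208) solves the equation, and by the theorem it is the least positive solution.

(x, y) = (8449, 208)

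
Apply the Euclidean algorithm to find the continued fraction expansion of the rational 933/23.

[40; 1, 1, 3, 3]

Run the Euclidean algorithm on 933 and 23; the successive quotients are the partial quotients a_0, a_1, ... (each step inverts the fractional part left over by the previous one):
  933 = 40*23 + 13, so a_0 = 40.
  23 = 1*13 + 10, so a_1 = 1.
  13 = 1*10 + 3, so a_2 = 1.
  10 = 3*3 + 1, so a_3 = 3.
  3 = 3*1 + 0, so a_4 = 3.
The remainder reaches 0 after 5 divisions, so the expansion has 5 partial quotients, read off in order.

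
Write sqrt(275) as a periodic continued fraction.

Write x_i = (sqrt(275) + m_i)/d_i with (m_0, d_0) = (0, 1). a_0 = floor(sqrt(275)) = 16, since 16^2 = 256 <= 275 < 289 = 17^2.
Iterate m_{i+1} = d_i*a_i - m_i, d_{i+1} = (275 - m_{i+1}^2)/d_i, a_{i+1} = floor((a_0 + m_{i+1})/d_{i+1}):
  m_1 = 1*16 - 0 = 16, d_1 = (275 - 16^2)/1 = 19/1 = 19, a_1 = floor((16 + 16)/19) = 1.
  m_2 = 19*1 - 16 = 3, d_2 = (275 - 3^2)/19 = 266/19 = 14, a_2 = floor((16 + 3)/14) = 1.
  m_3 = 14*1 - 3 = 11, d_3 = (275 - 11^2)/14 = 154/14 = 11, a_3 = floor((16 + 11)/11) = 2.
  m_4 = 11*2 - 11 = 11, d_4 = (275 - 11^2)/11 = 154/11 = 14, a_4 = floor((16 + 11)/14) = 1.
  m_5 = 14*1 - 11 = 3, d_5 = (275 - 3^2)/14 = 266/14 = 19, a_5 = floor((16 + 3)/19) = 1.
  m_6 = 19*1 - 3 = 16, d_6 = (275 - 16^2)/19 = 19/19 = 1, a_6 = floor((16 + 16)/1) = 32.
  m_7 = 1*32 - 16 = 16, d_7 = (275 - 16^2)/1 = 19/1 = 19: (m_7, d_7) = (m_1, d_1) = (16, 19), so from here the quotients repeat a_1, ..., a_6; the period length is 6.
Hence the expansion of sqrt(275) is a_0 = 16 followed by the repeating block 1, 1, 2, 1, 1, 32 (period 6).

[16; (1, 1, 2, 1, 1, 32)]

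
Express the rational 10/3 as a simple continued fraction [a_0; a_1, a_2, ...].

Run the Euclidean algorithm on 10 and 3; the successive quotients are the partial quotients a_0, a_1, ... (each step inverts the fractional part left over by the previous one):
  10 = 3*3 + 1, so a_0 = 3.
  3 = 3*1 + 0, so a_1 = 3.
The remainder reaches 0 after 2 divisions, so the expansion has 2 partial quotients, read off in order.

[3; 3]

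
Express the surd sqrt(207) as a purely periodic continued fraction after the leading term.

[14; (2, 1, 1, 2, 1, 1, 2, 28)]

Write x_i = (sqrt(207) + m_i)/d_i with (m_0, d_0) = (0, 1). a_0 = floor(sqrt(207)) = 14, since 14^2 = 196 <= 207 < 225 = 15^2.
Iterate m_{i+1} = d_i*a_i - m_i, d_{i+1} = (207 - m_{i+1}^2)/d_i, a_{i+1} = floor((a_0 + m_{i+1})/d_{i+1}):
  m_1 = 1*14 - 0 = 14, d_1 = (207 - 14^2)/1 = 11/1 = 11, a_1 = floor((14 + 14)/11) = 2.
  m_2 = 11*2 - 14 = 8, d_2 = (207 - 8^2)/11 = 143/11 = 13, a_2 = floor((14 + 8)/13) = 1.
  m_3 = 13*1 - 8 = 5, d_3 = (207 - 5^2)/13 = 182/13 = 14, a_3 = floor((14 + 5)/14) = 1.
  m_4 = 14*1 - 5 = 9, d_4 = (207 - 9^2)/14 = 126/14 = 9, a_4 = floor((14 + 9)/9) = 2.
  m_5 = 9*2 - 9 = 9, d_5 = (207 - 9^2)/9 = 126/9 = 14, a_5 = floor((14 + 9)/14) = 1.
  m_6 = 14*1 - 9 = 5, d_6 = (207 - 5^2)/14 = 182/14 = 13, a_6 = floor((14 + 5)/13) = 1.
  m_7 = 13*1 - 5 = 8, d_7 = (207 - 8^2)/13 = 143/13 = 11, a_7 = floor((14 + 8)/11) = 2.
  m_8 = 11*2 - 8 = 14, d_8 = (207 - 14^2)/11 = 11/11 = 1, a_8 = floor((14 + 14)/1) = 28.
  m_9 = 1*28 - 14 = 14, d_9 = (207 - 14^2)/1 = 11/1 = 11: (m_9, d_9) = (m_1, d_1) = (14, 11), so from here the quotients repeat a_1, ..., a_8; the period length is 8.
Hence the expansion of sqrt(207) is a_0 = 14 followed by the repeating block 2, 1, 1, 2, 1, 1, 2, 28 (period 8).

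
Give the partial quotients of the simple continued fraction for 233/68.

[3; 2, 2, 1, 9]

Run the Euclidean algorithm on 233 and 68; the successive quotients are the partial quotients a_0, a_1, ... (each step inverts the fractional part left over by the previous one):
  233 = 3*68 + 29, so a_0 = 3.
  68 = 2*29 + 10, so a_1 = 2.
  29 = 2*10 + 9, so a_2 = 2.
  10 = 1*9 + 1, so a_3 = 1.
  9 = 9*1 + 0, so a_4 = 9.
The remainder reaches 0 after 5 divisions, so the expansion has 5 partial quotients, read off in order.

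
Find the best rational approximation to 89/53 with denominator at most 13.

Expand x = 89/53 as a continued fraction with the Euclidean algorithm:
  89 = 1*53 + 36, so a_0 = 1.
  53 = 1*36 + 17, so a_1 = 1.
  36 = 2*17 + 2, so a_2 = 2.
  17 = 8*2 + 1, so a_3 = 8.
  2 = 2*1 + 0, so a_4 = 2.
so x = [1; 1, 2, 8, 2].
Convergents (p_i = a_i*p_{i-1} + p_{i-2}, q_i = a_i*q_{i-1} + q_{i-2} with p_{-2}=0, p_{-1}=1, q_{-2}=1, q_{-1}=0), until the denominator exceeds 13:
  i=0: a_0=1, p_0 = 1*1 + 0 = 1, q_0 = 1*0 + 1 = 1.
  i=1: a_1=1, p_1 = 1*1 + 1 = 2, q_1 = 1*1 + 0 = 1.
  i=2: a_2=2, p_2 = 2*2 + 1 = 5, q_2 = 2*1 + 1 = 3.
  i=3: a_3=8, p_3 = 8*5 + 2 = 42, q_3 = 8*3 + 1 = 25.
q_3 = 25 > 13, so the last convergent with denominator <= 13 is p_2/q_2 = 5/3.
The closest fraction with denominator <= 13 is either p_2/q_2 or the intermediate fraction (k*p_2 + p_1)/(k*q_2 + q_1) with the largest k >= 1 whose denominator stays <= 13; these approach x as k grows, and every other convergent or intermediate fraction in range is farther away.
Largest k: floor((13 - q_1)/q_2) = floor((13 - 1)/3) = 4.
That gives (4*5 + 2)/(4*3 + 1) = 22/13.
Compare the errors: |x - 5/3| = |89*3 - 5*53|/(53*3) = 2/159, and |x - 22/13| = |89*13 - 22*53|/(53*13) = 9/689.
Cross-multiplying, 2*689 = 1378 < 1431 = 9*159, so 2/159 is smaller: the convergent 5/3 is closer to x than 22/13.

5/3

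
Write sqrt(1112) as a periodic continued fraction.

[33; (2, 1, 7, 1, 2, 66)]

Write x_i = (sqrt(1112) + m_i)/d_i with (m_0, d_0) = (0, 1). a_0 = floor(sqrt(1112)) = 33, since 33^2 = 1089 <= 1112 < 1156 = 34^2.
Iterate m_{i+1} = d_i*a_i - m_i, d_{i+1} = (1112 - m_{i+1}^2)/d_i, a_{i+1} = floor((a_0 + m_{i+1})/d_{i+1}):
  m_1 = 1*33 - 0 = 33, d_1 = (1112 - 33^2)/1 = 23/1 = 23, a_1 = floor((33 + 33)/23) = 2.
  m_2 = 23*2 - 33 = 13, d_2 = (1112 - 13^2)/23 = 943/23 = 41, a_2 = floor((33 + 13)/41) = 1.
  m_3 = 41*1 - 13 = 28, d_3 = (1112 - 28^2)/41 = 328/41 = 8, a_3 = floor((33 + 28)/8) = 7.
  m_4 = 8*7 - 28 = 28, d_4 = (1112 - 28^2)/8 = 328/8 = 41, a_4 = floor((33 + 28)/41) = 1.
  m_5 = 41*1 - 28 = 13, d_5 = (1112 - 13^2)/41 = 943/41 = 23, a_5 = floor((33 + 13)/23) = 2.
  m_6 = 23*2 - 13 = 33, d_6 = (1112 - 33^2)/23 = 23/23 = 1, a_6 = floor((33 + 33)/1) = 66.
  m_7 = 1*66 - 33 = 33, d_7 = (1112 - 33^2)/1 = 23/1 = 23: (m_7, d_7) = (m_1, d_1) = (33, 23), so from here the quotients repeat a_1, ..., a_6; the period length is 6.
Hence the expansion of sqrt(1112) is a_0 = 33 followed by the repeating block 2, 1, 7, 1, 2, 66 (period 6).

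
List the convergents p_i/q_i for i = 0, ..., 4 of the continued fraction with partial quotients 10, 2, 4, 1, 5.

10/1, 21/2, 94/9, 115/11, 669/64

Using the convergent recurrence p_i = a_i*p_{i-1} + p_{i-2}, q_i = a_i*q_{i-1} + q_{i-2} with p_{-2}=0, p_{-1}=1, q_{-2}=1, q_{-1}=0:
  i=0: a_0=10, p_0 = 10*1 + 0 = 10, q_0 = 10*0 + 1 = 1.
  i=1: a_1=2, p_1 = 2*10 + 1 = 21, q_1 = 2*1 + 0 = 2.
  i=2: a_2=4, p_2 = 4*21 + 10 = 94, q_2 = 4*2 + 1 = 9.
  i=3: a_3=1, p_3 = 1*94 + 21 = 115, q_3 = 1*9 + 2 = 11.
  i=4: a_4=5, p_4 = 5*115 + 94 = 669, q_4 = 5*11 + 9 = 64.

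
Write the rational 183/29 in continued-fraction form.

Run the Euclidean algorithm on 183 and 29; the successive quotients are the partial quotients a_0, a_1, ... (each step inverts the fractional part left over by the previous one):
  183 = 6*29 + 9, so a_0 = 6.
  29 = 3*9 + 2, so a_1 = 3.
  9 = 4*2 + 1, so a_2 = 4.
  2 = 2*1 + 0, so a_3 = 2.
The remainder reaches 0 after 4 divisions, so the expansion has 4 partial quotients, read off in order.

[6; 3, 4, 2]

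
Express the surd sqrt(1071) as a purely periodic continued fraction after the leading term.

Write x_i = (sqrt(1071) + m_i)/d_i with (m_0, d_0) = (0, 1). a_0 = floor(sqrt(1071)) = 32, since 32^2 = 1024 <= 1071 < 1089 = 33^2.
Iterate m_{i+1} = d_i*a_i - m_i, d_{i+1} = (1071 - m_{i+1}^2)/d_i, a_{i+1} = floor((a_0 + m_{i+1})/d_{i+1}):
  m_1 = 1*32 - 0 = 32, d_1 = (1071 - 32^2)/1 = 47/1 = 47, a_1 = floor((32 + 32)/47) = 1.
  m_2 = 47*1 - 32 = 15, d_2 = (1071 - 15^2)/47 = 846/47 = 18, a_2 = floor((32 + 15)/18) = 2.
  m_3 = 18*2 - 15 = 21, d_3 = (1071 - 21^2)/18 = 630/18 = 35, a_3 = floor((32 + 21)/35) = 1.
  m_4 = 35*1 - 21 = 14, d_4 = (1071 - 14^2)/35 = 875/35 = 25, a_4 = floor((32 + 14)/25) = 1.
  m_5 = 25*1 - 14 = 11, d_5 = (1071 - 11^2)/25 = 950/25 = 38, a_5 = floor((32 + 11)/38) = 1.
  m_6 = 38*1 - 11 = 27, d_6 = (1071 - 27^2)/38 = 342/38 = 9, a_6 = floor((32 + 27)/9) = 6.
  m_7 = 9*6 - 27 = 27, d_7 = (1071 - 27^2)/9 = 342/9 = 38, a_7 = floor((32 + 27)/38) = 1.
  m_8 = 38*1 - 27 = 11, d_8 = (1071 - 11^2)/38 = 950/38 = 25, a_8 = floor((32 + 11)/25) = 1.
  m_9 = 25*1 - 11 = 14, d_9 = (1071 - 14^2)/25 = 875/25 = 35, a_9 = floor((32 + 14)/35) = 1.
  m_10 = 35*1 - 14 = 21, d_10 = (1071 - 21^2)/35 = 630/35 = 18, a_10 = floor((32 + 21)/18) = 2.
  m_11 = 18*2 - 21 = 15, d_11 = (1071 - 15^2)/18 = 846/18 = 47, a_11 = floor((32 + 15)/47) = 1.
  m_12 = 47*1 - 15 = 32, d_12 = (1071 - 32^2)/47 = 47/47 = 1, a_12 = floor((32 + 32)/1) = 64.
  m_13 = 1*64 - 32 = 32, d_13 = (1071 - 32^2)/1 = 47/1 = 47: (m_13, d_13) = (m_1, d_1) = (32, 47), so from here the quotients repeat a_1, ..., a_12; the period length is 12.
Hence the expansion of sqrt(1071) is a_0 = 32 followed by the repeating block 1, 2, 1, 1, 1, 6, 1, 1, 1, 2, 1, 64 (period 12).

[32; (1, 2, 1, 1, 1, 6, 1, 1, 1, 2, 1, 64)]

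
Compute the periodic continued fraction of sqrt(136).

[11; (1, 1, 1, 22)]

Write x_i = (sqrt(136) + m_i)/d_i with (m_0, d_0) = (0, 1). a_0 = floor(sqrt(136)) = 11, since 11^2 = 121 <= 136 < 144 = 12^2.
Iterate m_{i+1} = d_i*a_i - m_i, d_{i+1} = (136 - m_{i+1}^2)/d_i, a_{i+1} = floor((a_0 + m_{i+1})/d_{i+1}):
  m_1 = 1*11 - 0 = 11, d_1 = (136 - 11^2)/1 = 15/1 = 15, a_1 = floor((11 + 11)/15) = 1.
  m_2 = 15*1 - 11 = 4, d_2 = (136 - 4^2)/15 = 120/15 = 8, a_2 = floor((11 + 4)/8) = 1.
  m_3 = 8*1 - 4 = 4, d_3 = (136 - 4^2)/8 = 120/8 = 15, a_3 = floor((11 + 4)/15) = 1.
  m_4 = 15*1 - 4 = 11, d_4 = (136 - 11^2)/15 = 15/15 = 1, a_4 = floor((11 + 11)/1) = 22.
  m_5 = 1*22 - 11 = 11, d_5 = (136 - 11^2)/1 = 15/1 = 15: (m_5, d_5) = (m_1, d_1) = (11, 15), so from here the quotients repeat a_1, ..., a_4; the period length is 4.
Hence the expansion of sqrt(136) is a_0 = 11 followed by the repeating block 1, 1, 1, 22 (period 4).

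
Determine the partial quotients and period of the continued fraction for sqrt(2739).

Write x_i = (sqrt(2739) + m_i)/d_i with (m_0, d_0) = (0, 1). a_0 = floor(sqrt(2739)) = 52, since 52^2 = 2704 <= 2739 < 2809 = 53^2.
Iterate m_{i+1} = d_i*a_i - m_i, d_{i+1} = (2739 - m_{i+1}^2)/d_i, a_{i+1} = floor((a_0 + m_{i+1})/d_{i+1}):
  m_1 = 1*52 - 0 = 52, d_1 = (2739 - 52^2)/1 = 35/1 = 35, a_1 = floor((52 + 52)/35) = 2.
  m_2 = 35*2 - 52 = 18, d_2 = (2739 - 18^2)/35 = 2415/35 = 69, a_2 = floor((52 + 18)/69) = 1.
  m_3 = 69*1 - 18 = 51, d_3 = (2739 - 51^2)/69 = 138/69 = 2, a_3 = floor((52 + 51)/2) = 51.
  m_4 = 2*51 - 51 = 51, d_4 = (2739 - 51^2)/2 = 138/2 = 69, a_4 = floor((52 + 51)/69) = 1.
  m_5 = 69*1 - 51 = 18, d_5 = (2739 - 18^2)/69 = 2415/69 = 35, a_5 = floor((52 + 18)/35) = 2.
  m_6 = 35*2 - 18 = 52, d_6 = (2739 - 52^2)/35 = 35/35 = 1, a_6 = floor((52 + 52)/1) = 104.
  m_7 = 1*104 - 52 = 52, d_7 = (2739 - 52^2)/1 = 35/1 = 35: (m_7, d_7) = (m_1, d_1) = (52, 35), so from here the quotients repeat a_1, ..., a_6; the period length is 6.
Hence the expansion of sqrt(2739) is a_0 = 52 followed by the repeating block 2, 1, 51, 1, 2, 104 (period 6).

[52; (2, 1, 51, 1, 2, 104)]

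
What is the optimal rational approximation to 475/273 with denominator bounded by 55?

Expand x = 475/273 as a continued fraction with the Euclidean algorithm:
  475 = 1*273 + 202, so a_0 = 1.
  273 = 1*202 + 71, so a_1 = 1.
  202 = 2*71 + 60, so a_2 = 2.
  71 = 1*60 + 11, so a_3 = 1.
  60 = 5*11 + 5, so a_4 = 5.
  11 = 2*5 + 1, so a_5 = 2.
  5 = 5*1 + 0, so a_6 = 5.
so x = [1; 1, 2, 1, 5, 2, 5].
Convergents (p_i = a_i*p_{i-1} + p_{i-2}, q_i = a_i*q_{i-1} + q_{i-2} with p_{-2}=0, p_{-1}=1, q_{-2}=1, q_{-1}=0), until the denominator exceeds 55:
  i=0: a_0=1, p_0 = 1*1 + 0 = 1, q_0 = 1*0 + 1 = 1.
  i=1: a_1=1, p_1 = 1*1 + 1 = 2, q_1 = 1*1 + 0 = 1.
  i=2: a_2=2, p_2 = 2*2 + 1 = 5, q_2 = 2*1 + 1 = 3.
  i=3: a_3=1, p_3 = 1*5 + 2 = 7, q_3 = 1*3 + 1 = 4.
  i=4: a_4=5, p_4 = 5*7 + 5 = 40, q_4 = 5*4 + 3 = 23.
  i=5: a_5=2, p_5 = 2*40 + 7 = 87, q_5 = 2*23 + 4 = 50.
  i=6: a_6=5, p_6 = 5*87 + 40 = 475, q_6 = 5*50 + 23 = 273.
q_6 = 273 > 55, so the last convergent with denominator <= 55 is p_5/q_5 = 87/50.
The closest fraction with denominator <= 55 is either p_5/q_5 or the intermediate fraction (k*p_5 + p_4)/(k*q_5 + q_4) with the largest k >= 1 whose denominator stays <= 55; these approach x as k grows, and every other convergent or intermediate fraction in range is farther away.
Largest k: floor((55 - q_4)/q_5) = floor((55 - 23)/50) = 0.
Since k = 0, no intermediate fraction beyond p_5/q_5 has denominator <= 55, so the convergent 87/50 is the closest (its error is |475*50 - 87*273|/(273*50) = 1/13650).

87/50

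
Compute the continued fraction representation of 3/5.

Run the Euclidean algorithm on 3 and 5; the successive quotients are the partial quotients a_0, a_1, ... (each step inverts the fractional part left over by the previous one):
  3 = 0*5 + 3, so a_0 = 0.
  5 = 1*3 + 2, so a_1 = 1.
  3 = 1*2 + 1, so a_2 = 1.
  2 = 2*1 + 0, so a_3 = 2.
The remainder reaches 0 after 4 divisions, so the expansion has 4 partial quotients, read off in order.

[0; 1, 1, 2]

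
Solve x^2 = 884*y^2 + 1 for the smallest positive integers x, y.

(x, y) = (1665, 56)

First expand sqrt(884) as a continued fraction. With x_i = (sqrt(884) + m_i)/d_i and (m_0, d_0) = (0, 1): a_0 = floor(sqrt(884)) = 29, since 29^2 = 841 <= 884 < 900 = 30^2.
Iterate m_{i+1} = d_i*a_i - m_i, d_{i+1} = (884 - m_{i+1}^2)/d_i, a_{i+1} = floor((a_0 + m_{i+1})/d_{i+1}):
  m_1 = 1*29 - 0 = 29, d_1 = (884 - 29^2)/1 = 43/1 = 43, a_1 = floor((29 + 29)/43) = 1.
  m_2 = 43*1 - 29 = 14, d_2 = (884 - 14^2)/43 = 688/43 = 16, a_2 = floor((29 + 14)/16) = 2.
  m_3 = 16*2 - 14 = 18, d_3 = (884 - 18^2)/16 = 560/16 = 35, a_3 = floor((29 + 18)/35) = 1.
  m_4 = 35*1 - 18 = 17, d_4 = (884 - 17^2)/35 = 595/35 = 17, a_4 = floor((29 + 17)/17) = 2.
  m_5 = 17*2 - 17 = 17, d_5 = (884 - 17^2)/17 = 595/17 = 35, a_5 = floor((29 + 17)/35) = 1.
  m_6 = 35*1 - 17 = 18, d_6 = (884 - 18^2)/35 = 560/35 = 16, a_6 = floor((29 + 18)/16) = 2.
  m_7 = 16*2 - 18 = 14, d_7 = (884 - 14^2)/16 = 688/16 = 43, a_7 = floor((29 + 14)/43) = 1.
  m_8 = 43*1 - 14 = 29, d_8 = (884 - 29^2)/43 = 43/43 = 1, a_8 = floor((29 + 29)/1) = 58.
  m_9 = 1*58 - 29 = 29, d_9 = (884 - 29^2)/1 = 43/1 = 43: (m_9, d_9) = (m_1, d_1) = (29, 43), so from here the quotients repeat a_1, ..., a_8; the period length is 8.
So sqrt(884) = [29; (1, 2, 1, 2, 1, 2, 1, 58)] with period length k = 8.
k is even, so the fundamental solution of x^2 - 884y^2 = 1 is (p_{k-1}, q_{k-1}) = (p_7, q_7); compute convergents through index 7.
Convergents (p_i = a_i*p_{i-1} + p_{i-2}, q_i = a_i*q_{i-1} + q_{i-2} with p_{-2}=0, p_{-1}=1, q_{-2}=1, q_{-1}=0):
  i=0: a_0=29, p_0 = 29*1 + 0 = 29, q_0 = 29*0 + 1 = 1.
  i=1: a_1=1, p_1 = 1*29 + 1 = 30, q_1 = 1*1 + 0 = 1.
  i=2: a_2=2, p_2 = 2*30 + 29 = 89, q_2 = 2*1 + 1 = 3.
  i=3: a_3=1, p_3 = 1*89 + 30 = 119, q_3 = 1*3 + 1 = 4.
  i=4: a_4=2, p_4 = 2*119 + 89 = 327, q_4 = 2*4 + 3 = 11.
  i=5: a_5=1, p_5 = 1*327 + 119 = 446, q_5 = 1*11 + 4 = 15.
  i=6: a_6=2, p_6 = 2*446 + 327 = 1219, q_6 = 2*15 + 11 = 41.
  i=7: a_7=1, p_7 = 1*1219 + 446 = 1665, q_7 = 1*41 + 15 = 56.
Check: 1665^2 - 884*56^2 = 2772225 - 2772224 = 1, so (x, y) = (1665, 56) solves the equation, and by the theorem it is the least positive solution.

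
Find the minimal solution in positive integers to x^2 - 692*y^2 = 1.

First expand sqrt(692) as a continued fraction. With x_i = (sqrt(692) + m_i)/d_i and (m_0, d_0) = (0, 1): a_0 = floor(sqrt(692)) = 26, since 26^2 = 676 <= 692 < 729 = 27^2.
Iterate m_{i+1} = d_i*a_i - m_i, d_{i+1} = (692 - m_{i+1}^2)/d_i, a_{i+1} = floor((a_0 + m_{i+1})/d_{i+1}):
  m_1 = 1*26 - 0 = 26, d_1 = (692 - 26^2)/1 = 16/1 = 16, a_1 = floor((26 + 26)/16) = 3.
  m_2 = 16*3 - 26 = 22, d_2 = (692 - 22^2)/16 = 208/16 = 13, a_2 = floor((26 + 22)/13) = 3.
  m_3 = 13*3 - 22 = 17, d_3 = (692 - 17^2)/13 = 403/13 = 31, a_3 = floor((26 + 17)/31) = 1.
  m_4 = 31*1 - 17 = 14, d_4 = (692 - 14^2)/31 = 496/31 = 16, a_4 = floor((26 + 14)/16) = 2.
  m_5 = 16*2 - 14 = 18, d_5 = (692 - 18^2)/16 = 368/16 = 23, a_5 = floor((26 + 18)/23) = 1.
  m_6 = 23*1 - 18 = 5, d_6 = (692 - 5^2)/23 = 667/23 = 29, a_6 = floor((26 + 5)/29) = 1.
  m_7 = 29*1 - 5 = 24, d_7 = (692 - 24^2)/29 = 116/29 = 4, a_7 = floor((26 + 24)/4) = 12.
  m_8 = 4*12 - 24 = 24, d_8 = (692 - 24^2)/4 = 116/4 = 29, a_8 = floor((26 + 24)/29) = 1.
  m_9 = 29*1 - 24 = 5, d_9 = (692 - 5^2)/29 = 667/29 = 23, a_9 = floor((26 + 5)/23) = 1.
  m_10 = 23*1 - 5 = 18, d_10 = (692 - 18^2)/23 = 368/23 = 16, a_10 = floor((26 + 18)/16) = 2.
  m_11 = 16*2 - 18 = 14, d_11 = (692 - 14^2)/16 = 496/16 = 31, a_11 = floor((26 + 14)/31) = 1.
  m_12 = 31*1 - 14 = 17, d_12 = (692 - 17^2)/31 = 403/31 = 13, a_12 = floor((26 + 17)/13) = 3.
  m_13 = 13*3 - 17 = 22, d_13 = (692 - 22^2)/13 = 208/13 = 16, a_13 = floor((26 + 22)/16) = 3.
  m_14 = 16*3 - 22 = 26, d_14 = (692 - 26^2)/16 = 16/16 = 1, a_14 = floor((26 + 26)/1) = 52.
  m_15 = 1*52 - 26 = 26, d_15 = (692 - 26^2)/1 = 16/1 = 16: (m_15, d_15) = (m_1, d_1) = (26, 16), so from here the quotients repeat a_1, ..., a_14; the period length is 14.
So sqrt(692) = [26; (3, 3, 1, 2, 1, 1, 12, 1, 1, 2, 1, 3, 3, 52)] with period length k = 14.
k is even, so the fundamental solution of x^2 - 692y^2 = 1 is (p_{k-1}, q_{k-1}) = (p_13, q_13); compute convergents through index 13.
Convergents (p_i = a_i*p_{i-1} + p_{i-2}, q_i = a_i*q_{i-1} + q_{i-2} with p_{-2}=0, p_{-1}=1, q_{-2}=1, q_{-1}=0):
  i=0: a_0=26, p_0 = 26*1 + 0 = 26, q_0 = 26*0 + 1 = 1.
  i=1: a_1=3, p_1 = 3*26 + 1 = 79, q_1 = 3*1 + 0 = 3.
  i=2: a_2=3, p_2 = 3*79 + 26 = 263, q_2 = 3*3 + 1 = 10.
  i=3: a_3=1, p_3 = 1*263 + 79 = 342, q_3 = 1*10 + 3 = 13.
  i=4: a_4=2, p_4 = 2*342 + 263 = 947, q_4 = 2*13 + 10 = 36.
  i=5: a_5=1, p_5 = 1*947 + 342 = 1289, q_5 = 1*36 + 13 = 49.
  i=6: a_6=1, p_6 = 1*1289 + 947 = 2236, q_6 = 1*49 + 36 = 85.
  i=7: a_7=12, p_7 = 12*2236 + 1289 = 28121, q_7 = 12*85 + 49 = 1069.
  i=8: a_8=1, p_8 = 1*28121 + 2236 = 30357, q_8 = 1*1069 + 85 = 1154.
  i=9: a_9=1, p_9 = 1*30357 + 28121 = 58478, q_9 = 1*1154 + 1069 = 2223.
  i=10: a_10=2, p_10 = 2*58478 + 30357 = 147313, q_10 = 2*2223 + 1154 = 5600.
  i=11: a_11=1, p_11 = 1*147313 + 58478 = 205791, q_11 = 1*5600 + 2223 = 7823.
  i=12: a_12=3, p_12 = 3*205791 + 147313 = 764686, q_12 = 3*7823 + 5600 = 29069.
  i=13: a_13=3, p_13 = 3*764686 + 205791 = 2499849, q_13 = 3*29069 + 7823 = 95030.
Check: 2499849^2 - 692*95030^2 = 6249245022801 - 6249245022800 = 1, so (x, y) = (2499849, 95030) solves the equation, and by the theorem it is the least positive solution.

(x, y) = (2499849, 95030)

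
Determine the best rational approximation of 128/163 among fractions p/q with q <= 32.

Expand x = 128/163 as a continued fraction with the Euclidean algorithm:
  128 = 0*163 + 128, so a_0 = 0.
  163 = 1*128 + 35, so a_1 = 1.
  128 = 3*35 + 23, so a_2 = 3.
  35 = 1*23 + 12, so a_3 = 1.
  23 = 1*12 + 11, so a_4 = 1.
  12 = 1*11 + 1, so a_5 = 1.
  11 = 11*1 + 0, so a_6 = 11.
so x = [0; 1, 3, 1, 1, 1, 11].
Convergents (p_i = a_i*p_{i-1} + p_{i-2}, q_i = a_i*q_{i-1} + q_{i-2} with p_{-2}=0, p_{-1}=1, q_{-2}=1, q_{-1}=0), until the denominator exceeds 32:
  i=0: a_0=0, p_0 = 0*1 + 0 = 0, q_0 = 0*0 + 1 = 1.
  i=1: a_1=1, p_1 = 1*0 + 1 = 1, q_1 = 1*1 + 0 = 1.
  i=2: a_2=3, p_2 = 3*1 + 0 = 3, q_2 = 3*1 + 1 = 4.
  i=3: a_3=1, p_3 = 1*3 + 1 = 4, q_3 = 1*4 + 1 = 5.
  i=4: a_4=1, p_4 = 1*4 + 3 = 7, q_4 = 1*5 + 4 = 9.
  i=5: a_5=1, p_5 = 1*7 + 4 = 11, q_5 = 1*9 + 5 = 14.
  i=6: a_6=11, p_6 = 11*11 + 7 = 128, q_6 = 11*14 + 9 = 163.
q_6 = 163 > 32, so the last convergent with denominator <= 32 is p_5/q_5 = 11/14.
The closest fraction with denominator <= 32 is either p_5/q_5 or the intermediate fraction (k*p_5 + p_4)/(k*q_5 + q_4) with the largest k >= 1 whose denominator stays <= 32; these approach x as k grows, and every other convergent or intermediate fraction in range is farther away.
Largest k: floor((32 - q_4)/q_5) = floor((32 - 9)/14) = 1.
That gives (1*11 + 7)/(1*14 + 9) = 18/23.
Compare the errors: |x - 11/14| = |128*14 - 11*163|/(163*14) = 1/2282, and |x - 18/23| = |128*23 - 18*163|/(163*23) = 10/3749.
Cross-multiplying, 1*3749 = 3749 < 22820 = 10*2282, so 1/2282 is smaller: the convergent 11/14 is closer to x than 18/23.

11/14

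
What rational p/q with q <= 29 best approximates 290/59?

59/12

Expand x = 290/59 as a continued fraction with the Euclidean algorithm:
  290 = 4*59 + 54, so a_0 = 4.
  59 = 1*54 + 5, so a_1 = 1.
  54 = 10*5 + 4, so a_2 = 10.
  5 = 1*4 + 1, so a_3 = 1.
  4 = 4*1 + 0, so a_4 = 4.
so x = [4; 1, 10, 1, 4].
Convergents (p_i = a_i*p_{i-1} + p_{i-2}, q_i = a_i*q_{i-1} + q_{i-2} with p_{-2}=0, p_{-1}=1, q_{-2}=1, q_{-1}=0), until the denominator exceeds 29:
  i=0: a_0=4, p_0 = 4*1 + 0 = 4, q_0 = 4*0 + 1 = 1.
  i=1: a_1=1, p_1 = 1*4 + 1 = 5, q_1 = 1*1 + 0 = 1.
  i=2: a_2=10, p_2 = 10*5 + 4 = 54, q_2 = 10*1 + 1 = 11.
  i=3: a_3=1, p_3 = 1*54 + 5 = 59, q_3 = 1*11 + 1 = 12.
  i=4: a_4=4, p_4 = 4*59 + 54 = 290, q_4 = 4*12 + 11 = 59.
q_4 = 59 > 29, so the last convergent with denominator <= 29 is p_3/q_3 = 59/12.
The closest fraction with denominator <= 29 is either p_3/q_3 or the intermediate fraction (k*p_3 + p_2)/(k*q_3 + q_2) with the largest k >= 1 whose denominator stays <= 29; these approach x as k grows, and every other convergent or intermediate fraction in range is farther away.
Largest k: floor((29 - q_2)/q_3) = floor((29 - 11)/12) = 1.
That gives (1*59 + 54)/(1*12 + 11) = 113/23.
Compare the errors: |x - 59/12| = |290*12 - 59*59|/(59*12) = 1/708, and |x - 113/23| = |290*23 - 113*59|/(59*23) = 3/1357.
Cross-multiplying, 1*1357 = 1357 < 2124 = 3*708, so 1/708 is smaller: the convergent 59/12 is closer to x than 113/23.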